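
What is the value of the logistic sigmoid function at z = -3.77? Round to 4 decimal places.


exp(3.7700) = 43.3801.
1 + exp(-z) = 44.3801.
sigmoid = 1/44.3801 = 0.0225.

0.0225


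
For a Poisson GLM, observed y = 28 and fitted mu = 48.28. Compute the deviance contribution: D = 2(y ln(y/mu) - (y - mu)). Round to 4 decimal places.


Compute y*ln(y/mu) = 28*ln(28/48.28) = 28*-0.544813 = -15.254764.
y - mu = -20.28.
D = 2*(-15.254764 - (-20.28)) = 10.050472, which rounds to 10.0505.

10.0505


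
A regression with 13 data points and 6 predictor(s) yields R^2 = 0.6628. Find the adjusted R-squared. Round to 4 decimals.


Using the formula:
(1 - 0.6628) = 0.3372.
Multiply by 12/6: 0.3372 * 12 = 4.0464, then 4.0464 / 6 = 0.6744.
Adj R^2 = 1 - 0.6744 = 0.3256.

0.3256


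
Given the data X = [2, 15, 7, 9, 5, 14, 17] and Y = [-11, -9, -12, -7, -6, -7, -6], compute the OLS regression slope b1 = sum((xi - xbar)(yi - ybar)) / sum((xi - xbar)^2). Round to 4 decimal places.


First compute the means: xbar = 9.8571, ybar = -8.2857.
Then S_xx = sum((xi - xbar)^2) = 188.8571.
S_xy = sum((xi - xbar)(yi - ybar)) = 37.7143.
b1 = S_xy / S_xx = 37.7143 / 188.8571 = 0.1997.

0.1997


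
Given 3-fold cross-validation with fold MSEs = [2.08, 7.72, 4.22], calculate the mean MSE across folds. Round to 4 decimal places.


Total MSE across folds = 14.0200.
CV-MSE = 14.0200/3 = 4.6733.

4.6733


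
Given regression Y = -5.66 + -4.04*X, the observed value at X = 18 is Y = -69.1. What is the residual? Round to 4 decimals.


Compute yhat = -5.66 + (-4.04)(18) = -78.3800.
Residual = actual - predicted = -69.1 - -78.3800 = 9.2800.

9.2800


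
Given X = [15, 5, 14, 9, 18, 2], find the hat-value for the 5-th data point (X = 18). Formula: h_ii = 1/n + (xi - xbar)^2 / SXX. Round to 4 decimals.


Mean of X: xbar = 10.5000.
SXX = 193.5000.
For X = 18: h = 1/6 + (18 - 10.5000)^2/193.5000 = 0.4574.

0.4574


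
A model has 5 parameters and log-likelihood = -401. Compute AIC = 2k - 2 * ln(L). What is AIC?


AIC = 2*5 - 2*(-401).
= 10 + 802 = 812.

812


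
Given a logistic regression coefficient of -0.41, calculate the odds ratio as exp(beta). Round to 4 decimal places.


Odds ratio = exp(beta) = exp(-0.41).
= 0.6637.

0.6637


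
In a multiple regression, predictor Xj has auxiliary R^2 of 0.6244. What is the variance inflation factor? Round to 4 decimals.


VIF = 1 / (1 - 0.6244).
= 1 / 0.3756 = 2.6624.

2.6624


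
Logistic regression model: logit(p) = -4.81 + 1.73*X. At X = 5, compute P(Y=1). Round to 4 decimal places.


z = -4.81 + 1.73 * 5 = 3.8400.
Sigmoid: P = 1 / (1 + exp(-3.8400)) = 0.9790.

0.9790


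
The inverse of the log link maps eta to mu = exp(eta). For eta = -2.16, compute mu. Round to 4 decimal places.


The inverse log link gives:
mu = exp(-2.16) = 0.1153.

0.1153


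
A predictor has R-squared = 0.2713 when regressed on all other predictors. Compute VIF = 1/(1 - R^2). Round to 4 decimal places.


VIF = 1 / (1 - 0.2713).
= 1 / 0.7287 = 1.3723.

1.3723


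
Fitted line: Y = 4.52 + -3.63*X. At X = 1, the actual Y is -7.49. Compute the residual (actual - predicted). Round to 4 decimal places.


Fitted value at X = 1 is yhat = 4.52 + -3.63*1 = 0.8900.
Residual = -7.49 - 0.8900 = -8.3800.

-8.3800


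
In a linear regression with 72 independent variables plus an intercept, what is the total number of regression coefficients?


Including the intercept, the model has 72 predictor coefficients + 1 intercept.
Total = 73.

73


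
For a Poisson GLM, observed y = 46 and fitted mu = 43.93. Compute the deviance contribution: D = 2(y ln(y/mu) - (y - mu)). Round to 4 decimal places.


Compute y*ln(y/mu) = 46*ln(46/43.93) = 46*0.046044 = 2.118024.
y - mu = 2.07.
D = 2*(2.118024 - (2.07)) = 0.096048, which rounds to 0.0960.

0.0960


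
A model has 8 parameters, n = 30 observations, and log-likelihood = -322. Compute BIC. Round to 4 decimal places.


k * ln(n) = 8 * ln(30) = 8 * 3.401197 = 27.209576.
-2 * loglik = -2 * (-322) = 644.
BIC = 27.209576 + 644 = 671.209576, which rounds to 671.2096.

671.2096


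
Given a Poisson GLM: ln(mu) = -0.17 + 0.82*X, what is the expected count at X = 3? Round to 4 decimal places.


Compute eta = -0.17 + 0.82 * 3 = 2.2900.
Apply inverse link: mu = e^2.2900 = 9.8749.

9.8749


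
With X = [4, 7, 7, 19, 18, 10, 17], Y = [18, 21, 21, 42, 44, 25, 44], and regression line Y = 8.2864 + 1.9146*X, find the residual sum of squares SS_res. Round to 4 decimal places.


For each point, residual = actual - predicted.
Residuals: [2.0552, -0.6886, -0.6886, -2.6638, 1.2508, -2.4324, 3.1654].
Sum of squared residuals = 29.7688.

29.7688


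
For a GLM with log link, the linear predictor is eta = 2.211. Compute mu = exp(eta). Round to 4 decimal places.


mu = exp(eta) = exp(2.211).
= 9.1248.

9.1248


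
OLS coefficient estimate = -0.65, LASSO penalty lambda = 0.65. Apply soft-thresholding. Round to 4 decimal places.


|beta_OLS| = 0.65.
lambda = 0.65.
Since |beta| <= lambda, the coefficient is set to 0.
Result = 0.0000.

0.0000


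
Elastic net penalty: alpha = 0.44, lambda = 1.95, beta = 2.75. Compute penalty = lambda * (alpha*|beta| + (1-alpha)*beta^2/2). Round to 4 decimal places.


alpha * |beta| = 0.44 * 2.75 = 1.2100.
(1-alpha) * beta^2/2 = 0.56 * 7.5625/2 = 2.1175.
Total = 1.95 * (1.2100 + 2.1175) = 6.4886.

6.4886


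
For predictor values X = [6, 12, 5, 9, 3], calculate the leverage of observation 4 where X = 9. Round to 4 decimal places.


n = 5, xbar = 7.0000.
SXX = sum((xi - xbar)^2) = 50.0000.
h = 1/5 + (9 - 7.0000)^2 / 50.0000 = 0.2800.

0.2800


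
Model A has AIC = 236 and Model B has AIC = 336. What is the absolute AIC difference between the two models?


|AIC_A - AIC_B| = |236 - 336| = 100.
Model A is preferred (lower AIC).

100


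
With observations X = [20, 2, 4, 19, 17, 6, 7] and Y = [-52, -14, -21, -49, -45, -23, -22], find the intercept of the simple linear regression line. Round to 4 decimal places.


Compute b1 = -2.0447 from the OLS formula.
With xbar = 10.7143 and ybar = -32.2857, the intercept is:
b0 = -32.2857 - -2.0447 * 10.7143 = -10.3780.

-10.3780


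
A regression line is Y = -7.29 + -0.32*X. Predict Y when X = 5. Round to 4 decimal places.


Substitute X = 5 into the equation:
Y = -7.29 + -0.32 * 5 = -7.29 + -1.6000 = -8.8900.

-8.8900


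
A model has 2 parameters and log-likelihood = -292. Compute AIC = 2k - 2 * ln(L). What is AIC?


AIC = 2k - 2*loglik = 2(2) - 2(-292).
= 4 + 584 = 588.

588


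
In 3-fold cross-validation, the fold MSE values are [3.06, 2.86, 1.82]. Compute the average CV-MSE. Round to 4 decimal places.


Sum of fold MSEs = 7.7400.
Average = 7.7400 / 3 = 2.5800.

2.5800


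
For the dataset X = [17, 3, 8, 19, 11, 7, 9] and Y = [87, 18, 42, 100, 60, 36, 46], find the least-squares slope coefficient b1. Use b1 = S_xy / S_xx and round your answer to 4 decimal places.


The sample means are xbar = 10.5714 and ybar = 55.5714.
Compute S_xx = 191.7143 and S_xy = 982.7143.
Slope b1 = S_xy / S_xx = 982.7143 / 191.7143 = 5.1259.

5.1259


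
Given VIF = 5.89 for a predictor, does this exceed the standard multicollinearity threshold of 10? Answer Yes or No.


Check: VIF = 5.89 vs threshold = 10.
Since 5.89 < 10, the answer is No.

No


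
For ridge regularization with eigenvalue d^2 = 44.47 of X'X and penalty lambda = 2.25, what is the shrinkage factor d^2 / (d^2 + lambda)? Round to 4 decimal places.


Compute the denominator: 44.47 + 2.25 = 46.7200.
Shrinkage factor = 44.47 / 46.7200 = 0.9518.

0.9518


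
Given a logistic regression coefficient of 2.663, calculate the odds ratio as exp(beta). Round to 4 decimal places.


Odds ratio = exp(beta) = exp(2.663).
= 14.3392.

14.3392


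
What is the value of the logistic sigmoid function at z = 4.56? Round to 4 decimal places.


Compute exp(-4.5600) = 0.0105.
Sigmoid = 1 / (1 + 0.0105) = 1 / 1.0105 = 0.9896.

0.9896


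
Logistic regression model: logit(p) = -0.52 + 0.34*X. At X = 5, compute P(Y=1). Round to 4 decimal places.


z = -0.52 + 0.34 * 5 = 1.1800.
Sigmoid: P = 1 / (1 + exp(-1.1800)) = 0.7649.

0.7649


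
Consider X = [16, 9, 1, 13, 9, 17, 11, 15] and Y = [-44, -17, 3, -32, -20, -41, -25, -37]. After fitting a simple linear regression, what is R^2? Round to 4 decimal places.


Fit the OLS line: b0 = 6.9248, b1 = -2.9494.
SSres = 27.5196.
SStot = 1661.8750.
R^2 = 1 - 27.5196/1661.8750 = 0.9834.

0.9834


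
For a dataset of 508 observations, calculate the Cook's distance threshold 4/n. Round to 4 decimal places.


The threshold is 4/n.
4/508 = 0.0079.

0.0079


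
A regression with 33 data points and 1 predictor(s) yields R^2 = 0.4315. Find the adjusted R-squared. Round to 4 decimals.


Adjusted R^2 = 1 - (1 - R^2) * (n-1)/(n-p-1).
(1 - R^2) = 0.5685.
(n-1)/(n-p-1) = 32/31.
(1 - R^2) * (n-1) = 0.5685 * 32 = 18.1920.
Divide by (n-p-1): 18.1920 / 31 = 0.5868.
Adj R^2 = 1 - 0.5868 = 0.4132.

0.4132


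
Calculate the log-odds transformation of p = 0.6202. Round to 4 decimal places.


1 - p = 0.3798.
p/(1-p) = 1.6330.
logit = ln(1.6330) = 0.4904.

0.4904


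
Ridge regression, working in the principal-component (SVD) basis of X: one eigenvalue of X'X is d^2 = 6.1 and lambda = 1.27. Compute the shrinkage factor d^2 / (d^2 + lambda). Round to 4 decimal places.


Denominator = d^2 + lambda = 6.1 + 1.27 = 7.3700.
Shrinkage = 6.1 / 7.3700 = 0.8277.

0.8277


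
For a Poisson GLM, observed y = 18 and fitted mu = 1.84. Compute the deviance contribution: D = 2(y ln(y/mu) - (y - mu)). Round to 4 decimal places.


First: ln(18/1.84) = 2.280606.
Then: 18 * 2.280606 = 41.050908.
y - mu = 18 - 1.84 = 16.16.
D = 2(41.050908 - 16.16) = 49.781816, which rounds to 49.7818.

49.7818


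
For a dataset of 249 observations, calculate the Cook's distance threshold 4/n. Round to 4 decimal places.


Using the rule of thumb:
Threshold = 4 / 249 = 0.0161.

0.0161


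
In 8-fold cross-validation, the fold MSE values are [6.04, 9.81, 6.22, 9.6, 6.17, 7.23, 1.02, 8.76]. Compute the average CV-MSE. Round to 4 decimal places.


Add all fold MSEs: 54.8500.
Divide by k = 8: 54.8500/8 = 6.8563.

6.8563


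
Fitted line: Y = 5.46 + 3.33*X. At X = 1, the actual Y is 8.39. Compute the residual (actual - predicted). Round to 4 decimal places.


Fitted value at X = 1 is yhat = 5.46 + 3.33*1 = 8.7900.
Residual = 8.39 - 8.7900 = -0.4000.

-0.4000


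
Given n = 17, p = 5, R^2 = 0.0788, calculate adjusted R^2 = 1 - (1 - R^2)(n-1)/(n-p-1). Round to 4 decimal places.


Plug in: Adj R^2 = 1 - (1 - 0.0788) * 16/11.
= 1 - 0.9212 * 16/11
= 1 - 14.7392 / 11
= 1 - 1.3399 = -0.3399.

-0.3399


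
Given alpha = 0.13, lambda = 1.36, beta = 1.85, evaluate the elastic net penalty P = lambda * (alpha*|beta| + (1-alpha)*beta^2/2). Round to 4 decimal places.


L1 component = 0.13 * |1.85| = 0.2405.
L2 component = 0.87 * 1.85^2 / 2 = 1.4888.
Penalty = 1.36 * (0.2405 + 1.4888) = 1.36 * 1.7293 = 2.3518.

2.3518


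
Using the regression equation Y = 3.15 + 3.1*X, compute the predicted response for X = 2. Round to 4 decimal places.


Substitute X = 2 into the equation:
Y = 3.15 + 3.1 * 2 = 3.15 + 6.2000 = 9.3500.

9.3500


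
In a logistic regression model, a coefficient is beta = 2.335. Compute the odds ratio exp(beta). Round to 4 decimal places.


Odds ratio = exp(beta) = exp(2.335).
= 10.3295.

10.3295


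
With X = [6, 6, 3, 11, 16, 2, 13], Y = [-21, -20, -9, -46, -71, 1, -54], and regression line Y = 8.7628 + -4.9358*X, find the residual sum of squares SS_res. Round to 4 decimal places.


For each point, residual = actual - predicted.
Residuals: [-0.1480, 0.8520, -2.9554, -0.4690, -0.7900, 2.1088, 1.4026].
Sum of squared residuals = 16.7406.

16.7406


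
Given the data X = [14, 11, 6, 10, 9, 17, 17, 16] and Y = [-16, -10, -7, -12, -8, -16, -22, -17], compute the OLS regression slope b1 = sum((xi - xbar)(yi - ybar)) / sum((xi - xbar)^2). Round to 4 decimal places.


Calculate xbar = 12.5000, ybar = -13.5000.
S_xx = 118.0000, S_xy = -136.0000.
Using b1 = S_xy / S_xx = -136.0000 / 118.0000, we get b1 = -1.1525.

-1.1525


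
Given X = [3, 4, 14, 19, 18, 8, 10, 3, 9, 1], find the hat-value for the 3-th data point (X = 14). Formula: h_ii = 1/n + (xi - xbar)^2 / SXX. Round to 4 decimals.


Mean of X: xbar = 8.9000.
SXX = 368.9000.
For X = 14: h = 1/10 + (14 - 8.9000)^2/368.9000 = 0.1705.

0.1705


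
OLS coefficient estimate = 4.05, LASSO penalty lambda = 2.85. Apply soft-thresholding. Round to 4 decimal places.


Absolute value: |4.05| = 4.05.
Compare to lambda = 2.85.
Since |beta| > lambda, coefficient = sign(beta)*(|beta| - lambda) = 1.2000.

1.2000


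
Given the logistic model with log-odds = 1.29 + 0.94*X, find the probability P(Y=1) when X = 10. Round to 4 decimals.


Linear predictor: z = 1.29 + 0.94 * 10 = 10.6900.
P = 1/(1 + exp(-10.6900)) = 1/(1 + 0.0000) = 1.0000.

1.0000


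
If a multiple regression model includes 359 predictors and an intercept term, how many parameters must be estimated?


Including the intercept, the model has 359 predictor coefficients + 1 intercept.
Total = 360.

360


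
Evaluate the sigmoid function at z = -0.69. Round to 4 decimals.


First, exp(0.6900) = 1.9937.
Then sigma(z) = 1/(1 + 1.9937) = 0.3340.

0.3340


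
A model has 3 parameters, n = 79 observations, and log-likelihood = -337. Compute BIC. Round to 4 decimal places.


ln(79) = 4.369448.
k * ln(n) = 3 * 4.369448 = 13.108344.
-2L = 674.
BIC = 13.108344 + 674 = 687.108344, which rounds to 687.1083.

687.1083


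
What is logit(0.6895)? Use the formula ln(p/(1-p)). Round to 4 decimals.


Compute the odds: 0.6895/0.3105 = 2.2206.
Take the natural log: ln(2.2206) = 0.7978.

0.7978


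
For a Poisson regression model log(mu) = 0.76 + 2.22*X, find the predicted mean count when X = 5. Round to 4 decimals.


eta = 0.76 + 2.22 * 5 = 11.8600.
mu = exp(11.8600) = 141492.2183.

141492.2183


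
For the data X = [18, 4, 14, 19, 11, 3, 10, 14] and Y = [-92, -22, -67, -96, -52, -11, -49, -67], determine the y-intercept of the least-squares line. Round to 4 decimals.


The slope is b1 = -5.1183.
Sample means are xbar = 11.6250 and ybar = -57.0000.
Intercept: b0 = -57.0000 - (-5.1183)(11.6250) = 2.5008.

2.5008


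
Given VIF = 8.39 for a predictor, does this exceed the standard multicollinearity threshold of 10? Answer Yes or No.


The threshold is 10.
VIF = 8.39 is < 10.
Multicollinearity indication: No.

No


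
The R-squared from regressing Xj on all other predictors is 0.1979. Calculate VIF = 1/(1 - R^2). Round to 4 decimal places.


Using VIF = 1/(1 - R^2_j):
1 - 0.1979 = 0.8021.
VIF = 1.2467.

1.2467


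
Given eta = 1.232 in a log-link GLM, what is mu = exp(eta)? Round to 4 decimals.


Apply the inverse link:
mu = e^1.232 = 3.4281.

3.4281


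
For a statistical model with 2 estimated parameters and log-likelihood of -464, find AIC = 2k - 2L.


Compute:
2k = 2*2 = 4.
-2*loglik = -2*(-464) = 928.
AIC = 4 + 928 = 932.

932


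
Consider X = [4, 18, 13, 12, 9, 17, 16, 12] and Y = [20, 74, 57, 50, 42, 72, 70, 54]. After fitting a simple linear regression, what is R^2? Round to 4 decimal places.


The fitted line is Y = 5.3035 + 3.9265*X.
SSres = 19.0752, SStot = 2298.8750.
R^2 = 1 - SSres/SStot = 0.9917.

0.9917


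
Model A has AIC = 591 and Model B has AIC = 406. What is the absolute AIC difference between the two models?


Absolute difference = |591 - 406| = 185.
The model with lower AIC (B) is preferred.

185


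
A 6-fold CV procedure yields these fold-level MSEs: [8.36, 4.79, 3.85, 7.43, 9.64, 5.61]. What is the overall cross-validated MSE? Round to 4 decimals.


Total MSE across folds = 39.6800.
CV-MSE = 39.6800/6 = 6.6133.

6.6133


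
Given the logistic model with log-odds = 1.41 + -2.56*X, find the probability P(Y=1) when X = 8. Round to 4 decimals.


Compute z = 1.41 + (-2.56)(8) = -19.0700.
exp(-z) = 191423727.9921.
P = 1/(1 + 191423727.9921) = 0.0000.

0.0000


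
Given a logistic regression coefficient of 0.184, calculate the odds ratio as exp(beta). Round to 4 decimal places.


The odds ratio is computed as:
OR = e^(0.184) = 1.2020.

1.2020


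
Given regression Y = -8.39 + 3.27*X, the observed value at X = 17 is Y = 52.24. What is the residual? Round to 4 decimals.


Compute yhat = -8.39 + (3.27)(17) = 47.2000.
Residual = actual - predicted = 52.24 - 47.2000 = 5.0400.

5.0400


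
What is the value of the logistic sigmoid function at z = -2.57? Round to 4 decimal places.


First, exp(2.5700) = 13.0658.
Then sigma(z) = 1/(1 + 13.0658) = 0.0711.

0.0711


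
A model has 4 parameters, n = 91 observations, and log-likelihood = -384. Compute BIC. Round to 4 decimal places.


Compute k*ln(n) = 4*ln(91) = 4*4.510860 = 18.043440.
Then -2*loglik = 768.
BIC = 18.043440 + 768 = 786.043440, which rounds to 786.0434.

786.0434


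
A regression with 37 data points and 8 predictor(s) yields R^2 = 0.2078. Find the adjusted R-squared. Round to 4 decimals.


Adjusted R^2 = 1 - (1 - R^2) * (n-1)/(n-p-1).
(1 - R^2) = 0.7922.
(n-1)/(n-p-1) = 36/28.
(1 - R^2) * (n-1) = 0.7922 * 36 = 28.5192.
Divide by (n-p-1): 28.5192 / 28 = 1.0185.
Adj R^2 = 1 - 1.0185 = -0.0185.

-0.0185


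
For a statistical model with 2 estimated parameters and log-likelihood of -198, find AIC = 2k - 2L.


AIC = 2*2 - 2*(-198).
= 4 + 396 = 400.

400


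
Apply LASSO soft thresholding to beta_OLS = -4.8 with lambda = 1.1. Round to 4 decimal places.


Check: |-4.8| = 4.8 vs lambda = 1.1.
Since |beta| > lambda, coefficient = sign(beta)*(|beta| - lambda) = -3.7000.
Soft-thresholded coefficient = -3.7000.

-3.7000


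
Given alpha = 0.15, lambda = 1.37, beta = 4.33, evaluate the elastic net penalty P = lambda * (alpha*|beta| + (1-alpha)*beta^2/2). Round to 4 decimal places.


alpha * |beta| = 0.15 * 4.33 = 0.6495.
(1-alpha) * beta^2/2 = 0.85 * 18.7489/2 = 7.9683.
Total = 1.37 * (0.6495 + 7.9683) = 11.8064.

11.8064


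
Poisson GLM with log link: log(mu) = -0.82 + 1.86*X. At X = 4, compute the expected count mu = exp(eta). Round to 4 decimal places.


Compute eta = -0.82 + 1.86 * 4 = 6.6200.
Apply inverse link: mu = e^6.6200 = 749.9451.

749.9451


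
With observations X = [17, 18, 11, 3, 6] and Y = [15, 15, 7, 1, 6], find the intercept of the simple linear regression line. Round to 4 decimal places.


First find the slope: b1 = 0.9023.
Means: xbar = 11.0000, ybar = 8.8000.
b0 = ybar - b1 * xbar = 8.8000 - 0.9023 * 11.0000 = -1.1253.

-1.1253


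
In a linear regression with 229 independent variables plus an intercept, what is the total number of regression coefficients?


Including the intercept, the model has 229 predictor coefficients + 1 intercept.
Total = 230.

230


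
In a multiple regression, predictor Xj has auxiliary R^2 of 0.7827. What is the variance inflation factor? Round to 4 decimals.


VIF = 1 / (1 - 0.7827).
= 1 / 0.2173 = 4.6019.

4.6019


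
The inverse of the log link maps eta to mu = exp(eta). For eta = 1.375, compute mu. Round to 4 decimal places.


mu = exp(eta) = exp(1.375).
= 3.9551.

3.9551


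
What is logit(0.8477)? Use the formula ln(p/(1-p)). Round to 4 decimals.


The odds are p/(1-p) = 0.8477 / 0.1523 = 5.5660.
logit(p) = ln(5.5660) = 1.7167.

1.7167


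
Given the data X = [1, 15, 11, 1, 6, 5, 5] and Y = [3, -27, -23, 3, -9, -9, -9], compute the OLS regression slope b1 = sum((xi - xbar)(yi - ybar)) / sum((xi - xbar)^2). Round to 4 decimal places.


Calculate xbar = 6.2857, ybar = -10.1429.
S_xx = 157.4286, S_xy = -349.7143.
Using b1 = S_xy / S_xx = -349.7143 / 157.4286, we get b1 = -2.2214.

-2.2214


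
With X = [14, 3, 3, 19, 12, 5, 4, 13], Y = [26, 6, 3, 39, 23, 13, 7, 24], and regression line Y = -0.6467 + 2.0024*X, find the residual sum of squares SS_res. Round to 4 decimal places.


Predicted values from Y = -0.6467 + 2.0024*X.
Residuals: [-1.3869, 0.6395, -2.3605, 1.6011, -0.3821, 3.6347, -0.3629, -1.3845].
SSres = 25.8735.

25.8735


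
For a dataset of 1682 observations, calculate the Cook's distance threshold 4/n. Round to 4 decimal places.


Using the rule of thumb:
Threshold = 4 / 1682 = 0.0024.

0.0024


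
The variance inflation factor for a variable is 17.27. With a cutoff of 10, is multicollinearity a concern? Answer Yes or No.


The threshold is 10.
VIF = 17.27 is >= 10.
Multicollinearity indication: Yes.

Yes


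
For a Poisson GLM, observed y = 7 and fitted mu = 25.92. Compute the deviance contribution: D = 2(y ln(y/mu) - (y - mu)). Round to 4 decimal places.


Compute y*ln(y/mu) = 7*ln(7/25.92) = 7*-1.309105 = -9.163735.
y - mu = -18.92.
D = 2*(-9.163735 - (-18.92)) = 19.512530, which rounds to 19.5125.

19.5125


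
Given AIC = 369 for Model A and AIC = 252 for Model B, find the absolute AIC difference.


Absolute difference = |369 - 252| = 117.
The model with lower AIC (B) is preferred.

117


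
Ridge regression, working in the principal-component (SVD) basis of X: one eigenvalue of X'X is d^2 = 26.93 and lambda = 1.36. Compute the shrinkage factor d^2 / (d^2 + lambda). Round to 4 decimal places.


Compute the denominator: 26.93 + 1.36 = 28.2900.
Shrinkage factor = 26.93 / 28.2900 = 0.9519.

0.9519


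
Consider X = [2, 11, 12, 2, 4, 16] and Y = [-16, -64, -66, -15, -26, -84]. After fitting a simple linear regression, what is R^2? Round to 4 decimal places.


Fit the OLS line: b0 = -6.0443, b1 = -4.9943.
SSres = 13.9943.
SStot = 4424.8333.
R^2 = 1 - 13.9943/4424.8333 = 0.9968.

0.9968


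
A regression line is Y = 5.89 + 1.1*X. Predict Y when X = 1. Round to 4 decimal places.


Predicted value:
Y = 5.89 + (1.1)(1) = 5.89 + 1.1000 = 6.9900.

6.9900


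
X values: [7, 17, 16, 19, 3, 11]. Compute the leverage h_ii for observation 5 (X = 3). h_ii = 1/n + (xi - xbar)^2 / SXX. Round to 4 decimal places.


Mean of X: xbar = 12.1667.
SXX = 196.8333.
For X = 3: h = 1/6 + (3 - 12.1667)^2/196.8333 = 0.5936.

0.5936


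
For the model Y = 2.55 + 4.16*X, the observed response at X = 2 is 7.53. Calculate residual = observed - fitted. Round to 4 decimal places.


Predicted = 2.55 + 4.16 * 2 = 10.8700.
Residual = 7.53 - 10.8700 = -3.3400.

-3.3400


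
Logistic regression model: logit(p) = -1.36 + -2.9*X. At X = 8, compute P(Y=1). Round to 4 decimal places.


Compute z = -1.36 + (-2.9)(8) = -24.5600.
exp(-z) = 46373777669.7018.
P = 1/(1 + 46373777669.7018) = 0.0000.

0.0000


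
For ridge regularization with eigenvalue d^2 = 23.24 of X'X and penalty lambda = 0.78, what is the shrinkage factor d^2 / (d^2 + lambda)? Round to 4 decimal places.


Compute the denominator: 23.24 + 0.78 = 24.0200.
Shrinkage factor = 23.24 / 24.0200 = 0.9675.

0.9675


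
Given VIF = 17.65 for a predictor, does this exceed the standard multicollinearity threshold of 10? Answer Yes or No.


Check: VIF = 17.65 vs threshold = 10.
Since 17.65 >= 10, the answer is Yes.

Yes


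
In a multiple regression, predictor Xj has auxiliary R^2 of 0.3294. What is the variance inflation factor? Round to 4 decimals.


Using VIF = 1/(1 - R^2_j):
1 - 0.3294 = 0.6706.
VIF = 1.4912.

1.4912


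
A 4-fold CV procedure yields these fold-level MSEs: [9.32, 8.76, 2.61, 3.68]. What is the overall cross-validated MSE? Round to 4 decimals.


Add all fold MSEs: 24.3700.
Divide by k = 4: 24.3700/4 = 6.0925.

6.0925


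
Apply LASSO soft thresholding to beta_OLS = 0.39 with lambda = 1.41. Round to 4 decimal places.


Absolute value: |0.39| = 0.39.
Compare to lambda = 1.41.
Since |beta| <= lambda, the coefficient is set to 0.

0.0000


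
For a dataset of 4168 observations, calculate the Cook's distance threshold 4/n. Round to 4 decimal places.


Using the rule of thumb:
Threshold = 4 / 4168 = 0.0010.

0.0010


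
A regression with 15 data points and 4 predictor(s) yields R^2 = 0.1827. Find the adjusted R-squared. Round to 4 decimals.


Adjusted R^2 = 1 - (1 - R^2) * (n-1)/(n-p-1).
(1 - R^2) = 0.8173.
(n-1)/(n-p-1) = 14/10.
(1 - R^2) * (n-1) = 0.8173 * 14 = 11.4422.
Divide by (n-p-1): 11.4422 / 10 = 1.1442.
Adj R^2 = 1 - 1.1442 = -0.1442.

-0.1442


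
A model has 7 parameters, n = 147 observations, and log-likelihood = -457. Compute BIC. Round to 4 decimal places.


k * ln(n) = 7 * ln(147) = 7 * 4.990433 = 34.933031.
-2 * loglik = -2 * (-457) = 914.
BIC = 34.933031 + 914 = 948.933031, which rounds to 948.9330.

948.9330


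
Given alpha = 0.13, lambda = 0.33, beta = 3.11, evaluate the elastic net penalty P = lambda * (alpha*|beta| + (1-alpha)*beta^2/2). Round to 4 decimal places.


Compute:
L1 = 0.13 * 3.11 = 0.4043.
L2 = 0.87 * 3.11^2 / 2 = 4.2074.
Penalty = 0.33 * (0.4043 + 4.2074) = 1.5218.

1.5218


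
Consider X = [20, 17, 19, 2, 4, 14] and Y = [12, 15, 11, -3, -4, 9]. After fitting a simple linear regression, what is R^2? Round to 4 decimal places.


The fitted line is Y = -5.9165 + 0.9934*X.
SSres = 29.9868, SStot = 329.3333.
R^2 = 1 - SSres/SStot = 0.9089.

0.9089


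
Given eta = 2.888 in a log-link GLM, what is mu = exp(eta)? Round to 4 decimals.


The inverse log link gives:
mu = exp(2.888) = 17.9574.

17.9574


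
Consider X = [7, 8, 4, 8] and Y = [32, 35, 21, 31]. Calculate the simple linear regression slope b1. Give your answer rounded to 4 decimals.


The sample means are xbar = 6.7500 and ybar = 29.7500.
Compute S_xx = 10.7500 and S_xy = 32.7500.
Slope b1 = S_xy / S_xx = 32.7500 / 10.7500 = 3.0465.

3.0465


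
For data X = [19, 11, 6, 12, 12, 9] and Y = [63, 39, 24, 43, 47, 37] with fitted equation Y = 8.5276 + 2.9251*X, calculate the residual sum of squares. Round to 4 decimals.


Predicted values from Y = 8.5276 + 2.9251*X.
Residuals: [-1.1045, -1.7037, -2.0782, -0.6288, 3.3712, 2.1465].
SSres = 24.8093.

24.8093


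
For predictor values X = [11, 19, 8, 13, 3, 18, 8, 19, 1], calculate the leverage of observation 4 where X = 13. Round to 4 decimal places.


Mean of X: xbar = 11.1111.
SXX = 362.8889.
For X = 13: h = 1/9 + (13 - 11.1111)^2/362.8889 = 0.1209.

0.1209


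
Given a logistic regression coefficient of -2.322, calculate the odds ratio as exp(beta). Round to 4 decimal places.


Odds ratio = exp(beta) = exp(-2.322).
= 0.0981.

0.0981


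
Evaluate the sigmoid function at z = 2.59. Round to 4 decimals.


Compute exp(-2.5900) = 0.0750.
Sigmoid = 1 / (1 + 0.0750) = 1 / 1.0750 = 0.9302.

0.9302


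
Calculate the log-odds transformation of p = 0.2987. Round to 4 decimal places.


The odds are p/(1-p) = 0.2987 / 0.7013 = 0.4259.
logit(p) = ln(0.4259) = -0.8535.

-0.8535


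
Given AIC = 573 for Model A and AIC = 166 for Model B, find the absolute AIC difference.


Absolute difference = |573 - 166| = 407.
The model with lower AIC (B) is preferred.

407


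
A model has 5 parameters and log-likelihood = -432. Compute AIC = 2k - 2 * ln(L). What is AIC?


AIC = 2k - 2*loglik = 2(5) - 2(-432).
= 10 + 864 = 874.

874


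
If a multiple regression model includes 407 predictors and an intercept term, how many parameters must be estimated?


Each predictor gets one coefficient, plus one intercept.
Total parameters = 407 + 1 = 408.

408


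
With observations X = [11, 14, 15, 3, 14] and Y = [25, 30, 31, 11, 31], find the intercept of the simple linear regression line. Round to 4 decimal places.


The slope is b1 = 1.7263.
Sample means are xbar = 11.4000 and ybar = 25.6000.
Intercept: b0 = 25.6000 - (1.7263)(11.4000) = 5.9198.

5.9198


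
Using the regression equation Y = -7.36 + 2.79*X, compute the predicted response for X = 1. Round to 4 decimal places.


Substitute X = 1 into the equation:
Y = -7.36 + 2.79 * 1 = -7.36 + 2.7900 = -4.5700.

-4.5700


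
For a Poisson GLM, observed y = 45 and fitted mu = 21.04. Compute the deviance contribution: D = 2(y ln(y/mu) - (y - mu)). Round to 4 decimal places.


Compute y*ln(y/mu) = 45*ln(45/21.04) = 45*0.760237 = 34.210665.
y - mu = 23.96.
D = 2*(34.210665 - (23.96)) = 20.501330, which rounds to 20.5013.

20.5013


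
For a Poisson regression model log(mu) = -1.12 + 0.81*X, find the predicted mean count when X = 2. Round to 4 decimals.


Compute eta = -1.12 + 0.81 * 2 = 0.5000.
Apply inverse link: mu = e^0.5000 = 1.6487.

1.6487


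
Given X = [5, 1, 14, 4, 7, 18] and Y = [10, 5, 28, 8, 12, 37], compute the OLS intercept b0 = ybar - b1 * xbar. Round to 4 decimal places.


Compute b1 = 1.9557 from the OLS formula.
With xbar = 8.1667 and ybar = 16.6667, the intercept is:
b0 = 16.6667 - 1.9557 * 8.1667 = 0.6949.

0.6949


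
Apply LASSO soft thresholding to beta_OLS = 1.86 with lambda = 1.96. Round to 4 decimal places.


|beta_OLS| = 1.86.
lambda = 1.96.
Since |beta| <= lambda, the coefficient is set to 0.
Result = 0.0000.

0.0000


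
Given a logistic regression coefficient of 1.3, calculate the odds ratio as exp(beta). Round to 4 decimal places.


exp(1.3) = 3.6693.
So the odds ratio is 3.6693.

3.6693


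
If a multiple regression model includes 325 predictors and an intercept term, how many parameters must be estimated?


Total coefficients = number of predictors + 1 (for the intercept).
= 325 + 1 = 326.

326


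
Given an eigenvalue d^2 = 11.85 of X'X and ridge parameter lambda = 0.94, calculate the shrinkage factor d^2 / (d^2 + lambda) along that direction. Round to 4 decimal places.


Denominator = d^2 + lambda = 11.85 + 0.94 = 12.7900.
Shrinkage = 11.85 / 12.7900 = 0.9265.

0.9265


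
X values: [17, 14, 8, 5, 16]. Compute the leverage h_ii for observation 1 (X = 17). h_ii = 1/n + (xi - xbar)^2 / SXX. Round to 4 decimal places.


n = 5, xbar = 12.0000.
SXX = sum((xi - xbar)^2) = 110.0000.
h = 1/5 + (17 - 12.0000)^2 / 110.0000 = 0.4273.

0.4273


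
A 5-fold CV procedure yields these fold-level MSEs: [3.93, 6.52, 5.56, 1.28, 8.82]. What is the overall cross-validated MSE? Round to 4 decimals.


Sum of fold MSEs = 26.1100.
Average = 26.1100 / 5 = 5.2220.

5.2220


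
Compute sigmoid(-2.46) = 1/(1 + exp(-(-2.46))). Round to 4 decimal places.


Compute exp(2.4600) = 11.7048.
Sigmoid = 1 / (1 + 11.7048) = 1 / 12.7048 = 0.0787.

0.0787


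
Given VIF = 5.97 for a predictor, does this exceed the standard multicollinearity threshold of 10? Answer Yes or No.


The threshold is 10.
VIF = 5.97 is < 10.
Multicollinearity indication: No.

No


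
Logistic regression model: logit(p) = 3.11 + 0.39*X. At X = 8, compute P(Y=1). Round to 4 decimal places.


Compute z = 3.11 + (0.39)(8) = 6.2300.
exp(-z) = 0.0020.
P = 1/(1 + 0.0020) = 0.9980.

0.9980


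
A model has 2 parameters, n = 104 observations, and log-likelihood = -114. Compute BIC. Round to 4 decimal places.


k * ln(n) = 2 * ln(104) = 2 * 4.644391 = 9.288782.
-2 * loglik = -2 * (-114) = 228.
BIC = 9.288782 + 228 = 237.288782, which rounds to 237.2888.

237.2888


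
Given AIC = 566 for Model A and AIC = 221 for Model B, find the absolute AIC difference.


|AIC_A - AIC_B| = |566 - 221| = 345.
Model B is preferred (lower AIC).

345


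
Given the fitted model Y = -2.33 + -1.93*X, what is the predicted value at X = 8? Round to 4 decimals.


Substitute X = 8 into the equation:
Y = -2.33 + -1.93 * 8 = -2.33 + -15.4400 = -17.7700.

-17.7700


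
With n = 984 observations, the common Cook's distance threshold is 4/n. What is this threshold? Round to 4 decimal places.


Using the rule of thumb:
Threshold = 4 / 984 = 0.0041.

0.0041


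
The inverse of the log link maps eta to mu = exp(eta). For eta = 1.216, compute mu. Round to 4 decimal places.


The inverse log link gives:
mu = exp(1.216) = 3.3737.

3.3737


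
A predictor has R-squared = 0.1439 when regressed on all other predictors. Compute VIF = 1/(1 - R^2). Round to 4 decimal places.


Denominator: 1 - 0.1439 = 0.8561.
VIF = 1 / 0.8561 = 1.1681.

1.1681


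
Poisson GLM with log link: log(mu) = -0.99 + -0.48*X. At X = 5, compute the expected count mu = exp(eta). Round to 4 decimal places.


eta = -0.99 + -0.48 * 5 = -3.3900.
mu = exp(-3.3900) = 0.0337.

0.0337


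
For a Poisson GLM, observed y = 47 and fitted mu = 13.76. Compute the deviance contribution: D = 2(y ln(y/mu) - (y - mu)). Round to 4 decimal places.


Compute y*ln(y/mu) = 47*ln(47/13.76) = 47*1.228382 = 57.733954.
y - mu = 33.24.
D = 2*(57.733954 - (33.24)) = 48.987908, which rounds to 48.9879.

48.9879


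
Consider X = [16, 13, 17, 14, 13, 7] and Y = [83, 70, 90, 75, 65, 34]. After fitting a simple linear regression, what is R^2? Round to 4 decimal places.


Fit the OLS line: b0 = -4.6304, b1 = 5.5598.
SSres = 17.6141.
SStot = 1913.5000.
R^2 = 1 - 17.6141/1913.5000 = 0.9908.

0.9908


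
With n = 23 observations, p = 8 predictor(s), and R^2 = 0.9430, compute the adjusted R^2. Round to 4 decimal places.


Plug in: Adj R^2 = 1 - (1 - 0.9430) * 22/14.
= 1 - 0.0570 * 22/14
= 1 - 1.2540 / 14
= 1 - 0.0896 = 0.9104.

0.9104


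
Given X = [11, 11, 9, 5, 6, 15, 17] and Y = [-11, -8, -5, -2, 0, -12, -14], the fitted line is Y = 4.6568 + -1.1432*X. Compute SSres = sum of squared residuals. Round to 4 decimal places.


Predicted values from Y = 4.6568 + -1.1432*X.
Residuals: [-3.0816, -0.0816, 0.6320, -0.9408, 2.2024, 0.4912, 0.7776].
SSres = 16.4840.

16.4840


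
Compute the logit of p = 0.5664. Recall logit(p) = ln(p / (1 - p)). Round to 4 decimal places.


The odds are p/(1-p) = 0.5664 / 0.4336 = 1.3063.
logit(p) = ln(1.3063) = 0.2672.

0.2672


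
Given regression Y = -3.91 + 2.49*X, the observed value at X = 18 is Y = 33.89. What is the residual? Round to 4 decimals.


Compute yhat = -3.91 + (2.49)(18) = 40.9100.
Residual = actual - predicted = 33.89 - 40.9100 = -7.0200.

-7.0200


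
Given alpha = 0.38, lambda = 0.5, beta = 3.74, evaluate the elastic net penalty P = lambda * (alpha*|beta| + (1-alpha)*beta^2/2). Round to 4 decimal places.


alpha * |beta| = 0.38 * 3.74 = 1.4212.
(1-alpha) * beta^2/2 = 0.62 * 13.9876/2 = 4.3362.
Total = 0.5 * (1.4212 + 4.3362) = 2.8787.

2.8787


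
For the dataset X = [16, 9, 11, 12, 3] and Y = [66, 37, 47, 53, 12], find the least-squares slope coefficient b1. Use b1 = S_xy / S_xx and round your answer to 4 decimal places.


First compute the means: xbar = 10.2000, ybar = 43.0000.
Then S_xx = sum((xi - xbar)^2) = 90.8000.
S_xy = sum((xi - xbar)(yi - ybar)) = 385.0000.
b1 = S_xy / S_xx = 385.0000 / 90.8000 = 4.2401.

4.2401


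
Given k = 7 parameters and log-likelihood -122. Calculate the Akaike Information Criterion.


AIC = 2*7 - 2*(-122).
= 14 + 244 = 258.

258


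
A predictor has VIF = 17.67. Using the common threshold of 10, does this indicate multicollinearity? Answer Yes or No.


Check: VIF = 17.67 vs threshold = 10.
Since 17.67 >= 10, the answer is Yes.

Yes


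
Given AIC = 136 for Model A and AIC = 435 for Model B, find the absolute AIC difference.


Absolute difference = |136 - 435| = 299.
The model with lower AIC (A) is preferred.

299


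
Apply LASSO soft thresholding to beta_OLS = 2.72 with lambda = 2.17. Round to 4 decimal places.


Check: |2.72| = 2.72 vs lambda = 2.17.
Since |beta| > lambda, coefficient = sign(beta)*(|beta| - lambda) = 0.5500.
Soft-thresholded coefficient = 0.5500.

0.5500


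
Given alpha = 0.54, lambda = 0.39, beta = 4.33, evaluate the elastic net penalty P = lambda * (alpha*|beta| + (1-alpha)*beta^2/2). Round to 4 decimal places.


L1 component = 0.54 * |4.33| = 2.3382.
L2 component = 0.46 * 4.33^2 / 2 = 4.3122.
Penalty = 0.39 * (2.3382 + 4.3122) = 0.39 * 6.6504 = 2.5937.

2.5937


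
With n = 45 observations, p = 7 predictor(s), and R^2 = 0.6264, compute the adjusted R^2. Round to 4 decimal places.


Using the formula:
(1 - 0.6264) = 0.3736.
Multiply by 44/37: 0.3736 * 44 = 16.4384, then 16.4384 / 37 = 0.4443.
Adj R^2 = 1 - 0.4443 = 0.5557.

0.5557


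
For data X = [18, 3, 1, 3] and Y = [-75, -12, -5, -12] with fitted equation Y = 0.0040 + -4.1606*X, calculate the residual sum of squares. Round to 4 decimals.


For each point, residual = actual - predicted.
Residuals: [-0.1132, 0.4778, -0.8434, 0.4778].
Sum of squared residuals = 1.1807.

1.1807


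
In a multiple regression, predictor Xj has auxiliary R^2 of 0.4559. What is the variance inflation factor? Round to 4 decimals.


Using VIF = 1/(1 - R^2_j):
1 - 0.4559 = 0.5441.
VIF = 1.8379.

1.8379


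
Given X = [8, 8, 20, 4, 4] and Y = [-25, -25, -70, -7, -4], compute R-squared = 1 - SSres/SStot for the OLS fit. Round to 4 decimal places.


After computing the OLS fit (b0=9.0000, b1=-4.0000):
SSres = 18.0000, SStot = 2782.8000.
R^2 = 1 - 18.0000/2782.8000 = 0.9935.

0.9935


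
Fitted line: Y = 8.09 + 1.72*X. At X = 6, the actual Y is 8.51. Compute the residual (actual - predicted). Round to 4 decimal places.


Compute yhat = 8.09 + (1.72)(6) = 18.4100.
Residual = actual - predicted = 8.51 - 18.4100 = -9.9000.

-9.9000


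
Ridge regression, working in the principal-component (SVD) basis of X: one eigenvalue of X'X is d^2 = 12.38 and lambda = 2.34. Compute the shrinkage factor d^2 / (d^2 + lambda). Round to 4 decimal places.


d^2 + lambda = 12.38 + 2.34 = 14.7200.
Shrinkage factor = 12.38/14.7200 = 0.8410.

0.8410


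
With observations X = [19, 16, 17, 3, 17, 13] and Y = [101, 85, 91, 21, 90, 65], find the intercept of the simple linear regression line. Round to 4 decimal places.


The slope is b1 = 5.0138.
Sample means are xbar = 14.1667 and ybar = 75.5000.
Intercept: b0 = 75.5000 - (5.0138)(14.1667) = 4.4709.

4.4709


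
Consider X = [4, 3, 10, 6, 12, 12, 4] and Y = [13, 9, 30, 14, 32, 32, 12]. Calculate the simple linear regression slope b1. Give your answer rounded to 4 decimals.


The sample means are xbar = 7.2857 and ybar = 20.2857.
Compute S_xx = 93.4286 and S_xy = 244.4286.
Slope b1 = S_xy / S_xx = 244.4286 / 93.4286 = 2.6162.

2.6162


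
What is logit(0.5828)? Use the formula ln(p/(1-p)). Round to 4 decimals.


Compute the odds: 0.5828/0.4172 = 1.3969.
Take the natural log: ln(1.3969) = 0.3343.

0.3343


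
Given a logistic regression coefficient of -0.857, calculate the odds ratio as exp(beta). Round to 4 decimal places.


exp(-0.857) = 0.4244.
So the odds ratio is 0.4244.

0.4244


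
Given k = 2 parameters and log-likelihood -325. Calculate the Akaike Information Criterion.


AIC = 2k - 2*loglik = 2(2) - 2(-325).
= 4 + 650 = 654.

654


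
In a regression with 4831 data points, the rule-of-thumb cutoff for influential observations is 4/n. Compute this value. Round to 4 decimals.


Cook's distance cutoff = 4/n = 4/4831.
= 0.0008.

0.0008


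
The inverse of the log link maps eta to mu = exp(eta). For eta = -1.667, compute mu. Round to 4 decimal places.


The inverse log link gives:
mu = exp(-1.667) = 0.1888.

0.1888


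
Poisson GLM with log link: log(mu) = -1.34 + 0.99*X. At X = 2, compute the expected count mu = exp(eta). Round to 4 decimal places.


Linear predictor: eta = -1.34 + (0.99)(2) = 0.6400.
Expected count: mu = exp(0.6400) = 1.8965.

1.8965


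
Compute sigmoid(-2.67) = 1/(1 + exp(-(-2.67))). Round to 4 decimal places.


exp(2.6700) = 14.4400.
1 + exp(-z) = 15.4400.
sigmoid = 1/15.4400 = 0.0648.

0.0648


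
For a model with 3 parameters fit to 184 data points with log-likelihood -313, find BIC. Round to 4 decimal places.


ln(184) = 5.214936.
k * ln(n) = 3 * 5.214936 = 15.644808.
-2L = 626.
BIC = 15.644808 + 626 = 641.644808, which rounds to 641.6448.

641.6448


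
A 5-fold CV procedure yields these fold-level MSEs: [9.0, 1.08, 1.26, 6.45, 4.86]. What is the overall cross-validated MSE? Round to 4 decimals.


Sum of fold MSEs = 22.6500.
Average = 22.6500 / 5 = 4.5300.

4.5300
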